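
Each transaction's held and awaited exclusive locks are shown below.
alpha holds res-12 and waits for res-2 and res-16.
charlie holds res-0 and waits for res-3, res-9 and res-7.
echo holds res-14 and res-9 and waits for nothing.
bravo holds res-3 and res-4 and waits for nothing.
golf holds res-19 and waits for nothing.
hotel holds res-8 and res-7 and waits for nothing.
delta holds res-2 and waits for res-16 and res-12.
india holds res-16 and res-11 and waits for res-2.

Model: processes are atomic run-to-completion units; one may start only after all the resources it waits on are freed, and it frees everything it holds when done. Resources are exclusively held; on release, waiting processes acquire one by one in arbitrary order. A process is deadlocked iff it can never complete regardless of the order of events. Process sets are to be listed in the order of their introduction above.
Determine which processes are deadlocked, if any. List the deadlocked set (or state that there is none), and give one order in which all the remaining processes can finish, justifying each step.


The deadlocked set is alpha, delta and india.
Key observation: the wait chain closes on itself along alpha -> delta -> alpha; india is caught in further circular waits.
The rest can finish in the order bravo, hotel, echo, charlie, golf.
Check, step by step:
  bravo: no waits; runs immediately, freeing res-3 and res-4
  hotel: no waits; runs immediately, freeing res-8 and res-7
  echo: no waits; runs immediately, freeing res-14 and res-9
  charlie waits on res-3, res-9 and res-7 — all released -> runs and releases res-0
  golf: no waits; runs immediately, freeing res-19


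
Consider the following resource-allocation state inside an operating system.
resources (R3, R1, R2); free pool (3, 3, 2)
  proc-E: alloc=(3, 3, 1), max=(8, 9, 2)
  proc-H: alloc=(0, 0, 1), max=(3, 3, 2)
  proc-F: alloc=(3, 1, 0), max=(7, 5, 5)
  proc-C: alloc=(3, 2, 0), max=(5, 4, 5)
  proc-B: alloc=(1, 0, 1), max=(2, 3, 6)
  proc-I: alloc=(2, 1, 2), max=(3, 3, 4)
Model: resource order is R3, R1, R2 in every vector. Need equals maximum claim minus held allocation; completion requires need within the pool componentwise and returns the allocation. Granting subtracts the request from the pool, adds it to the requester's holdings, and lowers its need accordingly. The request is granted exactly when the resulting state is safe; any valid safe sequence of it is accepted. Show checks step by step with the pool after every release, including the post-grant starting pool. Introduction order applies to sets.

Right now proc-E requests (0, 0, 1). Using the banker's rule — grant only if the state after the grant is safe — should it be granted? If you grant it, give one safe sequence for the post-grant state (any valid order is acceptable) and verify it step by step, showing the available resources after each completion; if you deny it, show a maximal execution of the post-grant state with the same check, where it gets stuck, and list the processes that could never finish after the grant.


DENY: after the grant no complete ordering would exist.
Key observation: after proc-H, proc-I the pool peaks at (5, 4, 4), and each blocked process is short somewhere: proc-E on R1; proc-F on R2; proc-C on R2; proc-B on R2.
On the post-grant state, proc-H, proc-I is a maximal run — nothing extends it. Verifying each step:
  pool = (3, 3, 1)
  proc-H needs (3, 3, 1) <= (3, 3, 1) -> finishes; pool += (0, 0, 1) = (3, 3, 2)
  proc-I needs (1, 2, 2) <= (3, 3, 2) -> finishes; pool += (2, 1, 2) = (5, 4, 4)
  proc-E still needs (5, 6, 0) but only (5, 4, 4) is free — short on R1
  proc-F still needs (4, 4, 5) but only (5, 4, 4) is free — short on R2
  proc-C still needs (2, 2, 5) but only (5, 4, 4) is free — short on R2
  proc-B still needs (1, 3, 5) but only (5, 4, 4) is free — short on R2
Post-grant, the permanently blocked set is proc-E, proc-F, proc-C and proc-B.


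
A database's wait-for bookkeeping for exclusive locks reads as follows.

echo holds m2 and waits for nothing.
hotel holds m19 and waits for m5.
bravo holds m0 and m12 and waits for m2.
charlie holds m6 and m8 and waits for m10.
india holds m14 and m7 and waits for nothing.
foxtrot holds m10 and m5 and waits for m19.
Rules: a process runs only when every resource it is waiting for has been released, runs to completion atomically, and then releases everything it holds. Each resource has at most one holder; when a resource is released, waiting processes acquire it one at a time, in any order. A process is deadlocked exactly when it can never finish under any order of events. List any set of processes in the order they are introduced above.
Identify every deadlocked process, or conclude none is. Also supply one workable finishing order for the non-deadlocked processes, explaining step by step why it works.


Deadlocked: hotel, charlie and foxtrot.
Key observation: nobody on the ring hotel -> foxtrot -> hotel can start until another member finishes, which never happens; charlie waits into the deadlock from upstream.
A valid finishing order for the others: india, echo, bravo.
Step-by-step check:
  india waits on nothing -> runs at once and releases m14 and m7
  echo waits on nothing -> runs at once and releases m2
  bravo: everything it awaited (m2) is free; runs, freeing m0 and m12


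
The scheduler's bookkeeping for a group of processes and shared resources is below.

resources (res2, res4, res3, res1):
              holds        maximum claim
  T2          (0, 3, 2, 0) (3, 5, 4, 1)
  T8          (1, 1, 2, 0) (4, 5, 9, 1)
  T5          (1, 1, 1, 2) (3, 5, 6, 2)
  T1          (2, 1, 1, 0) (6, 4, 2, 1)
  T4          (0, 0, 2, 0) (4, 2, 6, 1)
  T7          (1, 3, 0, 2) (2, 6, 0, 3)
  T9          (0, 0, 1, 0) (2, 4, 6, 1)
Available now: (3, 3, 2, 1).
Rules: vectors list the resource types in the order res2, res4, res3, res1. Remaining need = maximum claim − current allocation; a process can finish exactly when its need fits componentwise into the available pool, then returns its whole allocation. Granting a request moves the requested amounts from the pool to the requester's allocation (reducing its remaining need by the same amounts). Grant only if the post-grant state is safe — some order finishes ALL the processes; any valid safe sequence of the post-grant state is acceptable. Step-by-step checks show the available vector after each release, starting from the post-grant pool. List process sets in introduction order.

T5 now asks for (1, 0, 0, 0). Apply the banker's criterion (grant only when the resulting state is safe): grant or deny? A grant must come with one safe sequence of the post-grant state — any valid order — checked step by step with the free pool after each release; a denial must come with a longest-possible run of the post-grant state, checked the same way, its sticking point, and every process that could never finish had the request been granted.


DENY. Granting would leave the state unsafe.
Key observation: after T7, T2 the pool peaks at (3, 9, 4, 3), and each blocked process is short somewhere: T8 on res3; T5 on res3; T1 on res2; T4 on res2; T9 on res3.
Pretend the grant happened; the run T7, T2 goes as far as possible. Check, step by step:
  pool = (2, 3, 2, 1)
  T7: need (1, 3, 0, 1) fits (2, 3, 2, 1); releases (1, 3, 0, 2), pool now (3, 6, 2, 3)
  T2: need (3, 2, 2, 1) fits (3, 6, 2, 3); releases (0, 3, 2, 0), pool now (3, 9, 4, 3)
  T8 cannot run: need (3, 4, 7, 1) vs free (3, 9, 4, 3) (insufficient res3)
  T5 cannot run: need (1, 4, 5, 0) vs free (3, 9, 4, 3) (insufficient res3)
  T1 cannot run: need (4, 3, 1, 1) vs free (3, 9, 4, 3) (insufficient res2)
  T4 cannot run: need (4, 2, 4, 1) vs free (3, 9, 4, 3) (insufficient res2)
  T9 cannot run: need (2, 4, 5, 1) vs free (3, 9, 4, 3) (insufficient res3)
Post-grant, the permanently blocked set is T8, T5, T1, T4 and T9.


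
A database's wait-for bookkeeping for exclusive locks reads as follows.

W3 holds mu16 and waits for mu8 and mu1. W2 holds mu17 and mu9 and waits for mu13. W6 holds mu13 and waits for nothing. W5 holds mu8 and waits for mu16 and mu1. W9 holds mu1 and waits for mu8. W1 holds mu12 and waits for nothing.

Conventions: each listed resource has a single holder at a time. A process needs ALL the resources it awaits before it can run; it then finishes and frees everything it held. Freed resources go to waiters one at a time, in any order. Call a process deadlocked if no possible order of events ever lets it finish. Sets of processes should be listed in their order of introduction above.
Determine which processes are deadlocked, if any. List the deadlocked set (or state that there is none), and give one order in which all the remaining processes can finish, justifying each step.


Deadlocked set: W3, W5 and W9.
Key observation: W3 -> W5 -> W3 is a circular wait — nothing in it can go first; W9 is caught in further circular waits.
A valid finishing order for the others: W6, W2, W1.
Check, step by step:
  W6: no waits; runs immediately, freeing mu13
  W2 waits on mu13 — all released -> runs and releases mu17 and mu9
  W1: no waits; runs immediately, freeing mu12


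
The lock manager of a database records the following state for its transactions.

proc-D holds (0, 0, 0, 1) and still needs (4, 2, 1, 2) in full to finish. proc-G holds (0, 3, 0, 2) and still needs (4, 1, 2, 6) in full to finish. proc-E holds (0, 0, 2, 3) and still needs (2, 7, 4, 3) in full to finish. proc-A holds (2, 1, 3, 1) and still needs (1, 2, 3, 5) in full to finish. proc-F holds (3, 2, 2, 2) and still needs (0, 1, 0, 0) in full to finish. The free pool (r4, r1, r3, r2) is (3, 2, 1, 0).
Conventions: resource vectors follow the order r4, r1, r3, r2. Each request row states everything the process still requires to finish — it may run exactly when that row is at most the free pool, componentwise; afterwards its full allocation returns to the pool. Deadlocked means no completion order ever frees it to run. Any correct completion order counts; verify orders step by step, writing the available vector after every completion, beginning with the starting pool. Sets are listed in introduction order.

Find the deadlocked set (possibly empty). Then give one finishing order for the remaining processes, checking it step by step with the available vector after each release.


The deadlocked set is proc-G, proc-E and proc-A.
Key observation: after proc-F, proc-D the pool peaks at (6, 4, 3, 3), and each blocked process is short somewhere: proc-G on r2; proc-E on r1, r3; proc-A on r2.
One completion order for the rest: proc-F, proc-D. Step-by-step check:
  pool = (3, 2, 1, 0)
  run proc-F (needs (0, 1, 0, 0), free (3, 2, 1, 0)); after release of (3, 2, 2, 2) the pool is (6, 4, 3, 2)
  run proc-D (needs (4, 2, 1, 2), free (6, 4, 3, 2)); after release of (0, 0, 0, 1) the pool is (6, 4, 3, 3)
The stuck group stays short no matter what:
  proc-G cannot run: need (4, 1, 2, 6) vs free (6, 4, 3, 3) (insufficient r2)
  proc-E cannot run: need (2, 7, 4, 3) vs free (6, 4, 3, 3) (insufficient r1 and r3)
  proc-A cannot run: need (1, 2, 3, 5) vs free (6, 4, 3, 3) (insufficient r2)


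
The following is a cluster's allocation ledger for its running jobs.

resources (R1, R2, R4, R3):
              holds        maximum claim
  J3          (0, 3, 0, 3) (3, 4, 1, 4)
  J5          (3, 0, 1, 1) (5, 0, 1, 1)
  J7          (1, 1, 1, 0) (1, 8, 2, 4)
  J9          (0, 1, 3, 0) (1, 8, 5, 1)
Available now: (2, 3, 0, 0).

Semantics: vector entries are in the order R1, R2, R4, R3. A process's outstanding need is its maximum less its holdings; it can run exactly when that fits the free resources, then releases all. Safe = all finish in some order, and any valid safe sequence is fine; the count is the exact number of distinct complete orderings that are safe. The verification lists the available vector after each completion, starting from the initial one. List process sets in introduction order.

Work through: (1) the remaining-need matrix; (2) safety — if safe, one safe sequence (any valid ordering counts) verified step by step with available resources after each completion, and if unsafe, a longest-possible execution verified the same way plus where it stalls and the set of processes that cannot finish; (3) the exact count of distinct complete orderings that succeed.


(1) Remaining need (order R1, R2, R4, R3):
  J3: (3, 1, 1, 1)
  J5: (2, 0, 0, 0)
  J7: (0, 7, 1, 4)
  J9: (1, 7, 2, 1)
(2) UNSAFE — no complete ordering exists.
Key observation: J5, J3 can finish, but then (5, 6, 1, 4) is all there is, and the blocked group's R2 demands exceed it.
The run J5, J3 cannot be extended any further. Check, step by step:
  pool = (2, 3, 0, 0)
  J5 needs (2, 0, 0, 0) <= (2, 3, 0, 0) -> finishes; pool += (3, 0, 1, 1) = (5, 3, 1, 1)
  J3 needs (3, 1, 1, 1) <= (5, 3, 1, 1) -> finishes; pool += (0, 3, 0, 3) = (5, 6, 1, 4)
  blocked: J7 wants (0, 7, 1, 4), pool (5, 6, 1, 4) — not enough R2
  blocked: J9 wants (1, 7, 2, 1), pool (5, 6, 1, 4) — not enough R2 and R4
Never able to finish: J7 and J9.
(3) The exact count: 0 of the possible complete orderings are safe sequences.


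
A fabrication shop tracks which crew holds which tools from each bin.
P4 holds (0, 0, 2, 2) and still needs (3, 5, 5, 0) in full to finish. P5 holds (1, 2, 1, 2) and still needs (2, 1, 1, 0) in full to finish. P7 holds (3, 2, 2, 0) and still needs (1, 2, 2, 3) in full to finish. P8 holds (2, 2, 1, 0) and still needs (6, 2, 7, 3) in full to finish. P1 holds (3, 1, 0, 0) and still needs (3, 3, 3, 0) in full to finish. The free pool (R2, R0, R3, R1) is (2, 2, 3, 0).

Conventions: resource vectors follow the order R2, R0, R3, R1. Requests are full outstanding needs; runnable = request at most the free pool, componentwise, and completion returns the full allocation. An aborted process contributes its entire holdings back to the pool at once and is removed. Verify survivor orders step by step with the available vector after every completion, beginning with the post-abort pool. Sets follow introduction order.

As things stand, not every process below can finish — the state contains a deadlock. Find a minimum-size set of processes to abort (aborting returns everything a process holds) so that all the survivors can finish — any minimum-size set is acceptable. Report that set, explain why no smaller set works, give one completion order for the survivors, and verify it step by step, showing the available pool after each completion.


Minimum abort set: P7.
Key observation: P4 had no path to completion before; after the abort of P7 ((3, 2, 2, 0) returned), step 3 is where it fits.
Minimality: the empty abort set fails — the state is deadlocked as it stands.
The survivors complete as P5, P1, P4, P8. Step-by-step check (starting from the post-abort pool):
  pool = (5, 4, 5, 0)
  run P5 (needs (2, 1, 1, 0), free (5, 4, 5, 0)); after release of (1, 2, 1, 2) the pool is (6, 6, 6, 2)
  run P1 (needs (3, 3, 3, 0), free (6, 6, 6, 2)); after release of (3, 1, 0, 0) the pool is (9, 7, 6, 2)
  run P4 (needs (3, 5, 5, 0), free (9, 7, 6, 2)); after release of (0, 0, 2, 2) the pool is (9, 7, 8, 4)
  run P8 (needs (6, 2, 7, 3), free (9, 7, 8, 4)); after release of (2, 2, 1, 0) the pool is (11, 9, 9, 4)


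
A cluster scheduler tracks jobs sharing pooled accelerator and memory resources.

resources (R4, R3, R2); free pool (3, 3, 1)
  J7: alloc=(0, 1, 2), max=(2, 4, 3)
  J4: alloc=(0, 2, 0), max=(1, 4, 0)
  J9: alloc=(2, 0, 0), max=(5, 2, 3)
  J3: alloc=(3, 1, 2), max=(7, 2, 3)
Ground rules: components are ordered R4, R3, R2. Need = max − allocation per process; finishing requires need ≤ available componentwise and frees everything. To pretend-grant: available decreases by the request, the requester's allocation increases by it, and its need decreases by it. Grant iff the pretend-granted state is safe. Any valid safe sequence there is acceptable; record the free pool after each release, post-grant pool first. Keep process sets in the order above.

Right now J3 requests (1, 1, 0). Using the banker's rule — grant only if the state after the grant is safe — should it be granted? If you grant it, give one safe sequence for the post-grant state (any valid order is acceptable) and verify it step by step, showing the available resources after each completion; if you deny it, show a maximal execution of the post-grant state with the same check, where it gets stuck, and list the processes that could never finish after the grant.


DENY. Granting would leave the state unsafe.
Key observation: the pool after J4, J7 is (2, 5, 3); every surviving request exceeds it in R4, so progress ends there.
On the post-grant state, J4, J7 is a maximal run — nothing extends it. Step-by-step check:
  pool = (2, 2, 1)
  J4: need (1, 2, 0) fits (2, 2, 1); releases (0, 2, 0), pool now (2, 4, 1)
  J7: need (2, 3, 1) fits (2, 4, 1); releases (0, 1, 2), pool now (2, 5, 3)
  J9 cannot run: need (3, 2, 3) vs free (2, 5, 3) (insufficient R4)
  J3 cannot run: need (3, 0, 1) vs free (2, 5, 3) (insufficient R4)
Processes that could never finish after the grant: J9 and J3.


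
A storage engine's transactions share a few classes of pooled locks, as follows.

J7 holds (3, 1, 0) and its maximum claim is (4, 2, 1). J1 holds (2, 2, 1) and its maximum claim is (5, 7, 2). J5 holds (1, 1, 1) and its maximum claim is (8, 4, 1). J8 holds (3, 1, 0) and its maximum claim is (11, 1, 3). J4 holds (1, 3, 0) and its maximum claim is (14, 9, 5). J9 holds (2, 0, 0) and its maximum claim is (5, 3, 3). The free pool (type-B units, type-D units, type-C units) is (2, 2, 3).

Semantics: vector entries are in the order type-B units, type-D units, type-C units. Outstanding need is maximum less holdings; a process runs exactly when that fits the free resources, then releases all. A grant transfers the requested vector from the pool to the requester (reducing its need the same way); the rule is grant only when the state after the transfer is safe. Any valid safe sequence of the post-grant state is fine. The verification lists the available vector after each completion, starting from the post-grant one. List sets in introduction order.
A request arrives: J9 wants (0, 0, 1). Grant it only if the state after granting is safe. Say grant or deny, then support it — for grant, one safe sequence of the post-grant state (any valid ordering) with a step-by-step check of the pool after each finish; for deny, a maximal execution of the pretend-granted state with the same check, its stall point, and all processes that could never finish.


GRANT. The post-grant state is safe; one safe sequence: J7, J9, J5, J8, J1, J4.
Key observation: granting shrinks the pool to (2, 2, 2), yet J7 still fits and the chain goes through.
Check on the post-grant state, step by step:
  pool = (2, 2, 2)
  J7 needs (1, 1, 1) <= (2, 2, 2) -> finishes; pool += (3, 1, 0) = (5, 3, 2)
  J9 needs (3, 3, 2) <= (5, 3, 2) -> finishes; pool += (2, 0, 1) = (7, 3, 3)
  J5 needs (7, 3, 0) <= (7, 3, 3) -> finishes; pool += (1, 1, 1) = (8, 4, 4)
  J8 needs (8, 0, 3) <= (8, 4, 4) -> finishes; pool += (3, 1, 0) = (11, 5, 4)
  J1 needs (3, 5, 1) <= (11, 5, 4) -> finishes; pool += (2, 2, 1) = (13, 7, 5)
  J4 needs (13, 6, 5) <= (13, 7, 5) -> finishes; pool += (1, 3, 0) = (14, 10, 5)


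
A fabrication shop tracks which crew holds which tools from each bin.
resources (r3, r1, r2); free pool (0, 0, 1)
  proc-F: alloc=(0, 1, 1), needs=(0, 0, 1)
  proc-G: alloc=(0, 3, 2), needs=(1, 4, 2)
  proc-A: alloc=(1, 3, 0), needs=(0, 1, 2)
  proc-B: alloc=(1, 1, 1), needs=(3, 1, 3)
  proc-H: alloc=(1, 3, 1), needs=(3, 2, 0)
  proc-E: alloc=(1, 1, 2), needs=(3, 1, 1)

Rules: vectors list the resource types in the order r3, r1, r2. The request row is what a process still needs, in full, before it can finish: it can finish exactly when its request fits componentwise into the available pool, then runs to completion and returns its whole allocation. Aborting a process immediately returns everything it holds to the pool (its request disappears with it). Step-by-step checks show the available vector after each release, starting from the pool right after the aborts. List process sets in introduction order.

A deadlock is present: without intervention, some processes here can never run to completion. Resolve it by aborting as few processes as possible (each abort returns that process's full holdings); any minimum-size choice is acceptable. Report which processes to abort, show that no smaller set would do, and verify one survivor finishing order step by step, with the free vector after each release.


Abort proc-H and proc-E.
Key observation: the returned (2, 4, 3) from proc-H and proc-E is what brings proc-B — unrunnable before, under any order — into play at step 3.
Why nothing smaller works — every single abort fails: proc-F alone leaves proc-B blocked (short on r3); proc-G alone leaves proc-B blocked (short on r3); proc-A alone leaves proc-B blocked (short on r3); proc-B alone leaves proc-H blocked (short on r3); proc-H alone leaves proc-B blocked (short on r3); proc-E alone leaves proc-B blocked (short on r3).
One survivor order: proc-A, proc-F, proc-B, proc-G. Step-by-step check (post-abort pool first):
  pool = (2, 4, 4)
  proc-A: need (0, 1, 2) fits (2, 4, 4); releases (1, 3, 0), pool now (3, 7, 4)
  proc-F: need (0, 0, 1) fits (3, 7, 4); releases (0, 1, 1), pool now (3, 8, 5)
  proc-B: need (3, 1, 3) fits (3, 8, 5); releases (1, 1, 1), pool now (4, 9, 6)
  proc-G: need (1, 4, 2) fits (4, 9, 6); releases (0, 3, 2), pool now (4, 12, 8)


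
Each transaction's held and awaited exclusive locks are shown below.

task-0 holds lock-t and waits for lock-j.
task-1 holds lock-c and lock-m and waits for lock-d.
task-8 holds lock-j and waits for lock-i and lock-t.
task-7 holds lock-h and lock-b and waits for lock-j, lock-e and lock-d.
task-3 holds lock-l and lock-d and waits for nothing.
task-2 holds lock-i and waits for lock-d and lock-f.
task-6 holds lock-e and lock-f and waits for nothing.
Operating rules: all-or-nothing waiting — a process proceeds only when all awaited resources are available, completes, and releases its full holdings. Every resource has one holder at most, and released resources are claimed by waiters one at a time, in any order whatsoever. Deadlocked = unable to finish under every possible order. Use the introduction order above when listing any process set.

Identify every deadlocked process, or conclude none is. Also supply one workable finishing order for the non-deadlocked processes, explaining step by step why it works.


The deadlocked set is task-0, task-8 and task-7.
Key observation: the waits loop around task-0 -> task-8 -> task-0 with no way out; task-7 waits into the deadlock from upstream.
One completion order for the rest: task-3, task-6, task-2, task-1.
Check, step by step:
  task-3: no waits; runs immediately, freeing lock-l and lock-d
  task-6: no waits; runs immediately, freeing lock-e and lock-f
  task-2 waits on lock-d and lock-f — all released -> runs and releases lock-i
  task-1 waits on lock-d — all released -> runs and releases lock-c and lock-m


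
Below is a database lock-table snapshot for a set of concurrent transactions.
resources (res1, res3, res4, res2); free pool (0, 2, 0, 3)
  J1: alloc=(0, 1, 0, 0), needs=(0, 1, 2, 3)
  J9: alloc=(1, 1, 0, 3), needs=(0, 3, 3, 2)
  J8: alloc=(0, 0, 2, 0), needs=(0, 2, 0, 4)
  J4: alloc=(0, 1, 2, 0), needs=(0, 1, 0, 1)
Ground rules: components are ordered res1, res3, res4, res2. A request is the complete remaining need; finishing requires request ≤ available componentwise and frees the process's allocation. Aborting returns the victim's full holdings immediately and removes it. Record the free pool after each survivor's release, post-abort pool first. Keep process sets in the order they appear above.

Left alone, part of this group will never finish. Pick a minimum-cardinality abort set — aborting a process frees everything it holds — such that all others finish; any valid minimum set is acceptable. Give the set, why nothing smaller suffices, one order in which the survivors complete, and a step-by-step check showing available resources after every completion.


The answer: abort J9.
Key observation: the deadlocked J8 becomes finishable only because J9 released (1, 1, 0, 3); it completes at step 1 below.
No smaller set exists: with zero aborts the deadlock remains.
The survivors complete as J8, J4, J1. Verifying each step (starting from the post-abort pool):
  pool = (1, 3, 0, 6)
  J8 needs (0, 2, 0, 4) <= (1, 3, 0, 6) -> finishes; pool += (0, 0, 2, 0) = (1, 3, 2, 6)
  J4 needs (0, 1, 0, 1) <= (1, 3, 2, 6) -> finishes; pool += (0, 1, 2, 0) = (1, 4, 4, 6)
  J1 needs (0, 1, 2, 3) <= (1, 4, 4, 6) -> finishes; pool += (0, 1, 0, 0) = (1, 5, 4, 6)


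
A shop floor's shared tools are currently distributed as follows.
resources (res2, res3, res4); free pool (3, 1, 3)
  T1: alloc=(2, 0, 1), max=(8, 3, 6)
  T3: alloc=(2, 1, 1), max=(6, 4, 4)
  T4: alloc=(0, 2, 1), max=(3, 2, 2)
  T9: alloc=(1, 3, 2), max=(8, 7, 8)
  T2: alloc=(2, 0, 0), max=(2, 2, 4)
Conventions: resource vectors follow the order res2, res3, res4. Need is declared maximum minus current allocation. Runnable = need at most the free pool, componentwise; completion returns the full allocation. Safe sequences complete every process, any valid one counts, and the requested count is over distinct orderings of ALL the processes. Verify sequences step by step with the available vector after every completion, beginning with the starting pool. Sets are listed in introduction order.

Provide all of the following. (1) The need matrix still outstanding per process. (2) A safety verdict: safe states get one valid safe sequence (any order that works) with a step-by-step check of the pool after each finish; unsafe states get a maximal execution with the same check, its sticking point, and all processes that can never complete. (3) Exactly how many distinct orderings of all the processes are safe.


(1) Outstanding need per process (order res2, res3, res4):
  T1: (6, 3, 5)
  T3: (4, 3, 3)
  T4: (3, 0, 1)
  T9: (7, 4, 6)
  T2: (0, 2, 4)
(2) The state is SAFE; one workable sequence: T4, T2, T3, T1, T9.
Key observation: reading the order forward, T4 is the first process whose need (3, 0, 1) meets the free pool (3, 1, 3) exactly on a resource it requests.
Step-by-step check:
  pool = (3, 1, 3)
  run T4 (needs (3, 0, 1), free (3, 1, 3)); after release of (0, 2, 1) the pool is (3, 3, 4)
  run T2 (needs (0, 2, 4), free (3, 3, 4)); after release of (2, 0, 0) the pool is (5, 3, 4)
  run T3 (needs (4, 3, 3), free (5, 3, 4)); after release of (2, 1, 1) the pool is (7, 4, 5)
  run T1 (needs (6, 3, 5), free (7, 4, 5)); after release of (2, 0, 1) the pool is (9, 4, 6)
  run T9 (needs (7, 4, 6), free (9, 4, 6)); after release of (1, 3, 2) the pool is (10, 7, 8)
(3) Exactly 1 of the possible complete orderings is a safe sequence.


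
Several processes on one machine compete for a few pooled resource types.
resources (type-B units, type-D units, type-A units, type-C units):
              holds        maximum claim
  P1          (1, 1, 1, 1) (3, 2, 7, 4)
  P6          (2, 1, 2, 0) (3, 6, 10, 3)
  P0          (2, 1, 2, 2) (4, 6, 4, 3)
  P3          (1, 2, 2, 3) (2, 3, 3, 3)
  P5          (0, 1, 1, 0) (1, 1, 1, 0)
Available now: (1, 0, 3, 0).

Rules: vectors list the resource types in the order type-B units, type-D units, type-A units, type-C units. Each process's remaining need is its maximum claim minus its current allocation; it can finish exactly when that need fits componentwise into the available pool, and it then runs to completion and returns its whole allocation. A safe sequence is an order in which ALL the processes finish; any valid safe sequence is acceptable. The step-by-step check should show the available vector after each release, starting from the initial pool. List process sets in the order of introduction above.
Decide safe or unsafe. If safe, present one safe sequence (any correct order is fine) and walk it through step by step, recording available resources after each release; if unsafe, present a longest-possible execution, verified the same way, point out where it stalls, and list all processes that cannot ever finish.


The state is UNSAFE.
Key observation: once P5, P3, P1 finish, the pool peaks at (3, 4, 7, 4) — and every remaining process still needs more type-D units than that.
The run P5, P3, P1 cannot be extended any further. Check, step by step:
  pool = (1, 0, 3, 0)
  P5: need (1, 0, 0, 0) fits (1, 0, 3, 0); releases (0, 1, 1, 0), pool now (1, 1, 4, 0)
  P3: need (1, 1, 1, 0) fits (1, 1, 4, 0); releases (1, 2, 2, 3), pool now (2, 3, 6, 3)
  P1: need (2, 1, 6, 3) fits (2, 3, 6, 3); releases (1, 1, 1, 1), pool now (3, 4, 7, 4)
  blocked: P6 wants (1, 5, 8, 3), pool (3, 4, 7, 4) — not enough type-D units and type-A units
  blocked: P0 wants (2, 5, 2, 1), pool (3, 4, 7, 4) — not enough type-D units
Processes that can never finish: P6 and P0.


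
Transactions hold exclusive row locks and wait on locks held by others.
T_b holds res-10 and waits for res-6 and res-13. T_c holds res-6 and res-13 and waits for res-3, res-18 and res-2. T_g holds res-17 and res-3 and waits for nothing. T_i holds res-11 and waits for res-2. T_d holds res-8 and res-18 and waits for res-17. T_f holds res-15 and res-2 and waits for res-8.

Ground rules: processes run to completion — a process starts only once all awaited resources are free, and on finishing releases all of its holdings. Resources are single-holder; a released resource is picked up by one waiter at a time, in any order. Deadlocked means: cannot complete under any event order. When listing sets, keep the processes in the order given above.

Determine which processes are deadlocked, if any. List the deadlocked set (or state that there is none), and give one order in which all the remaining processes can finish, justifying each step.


The deadlocked set is empty.
Key observation: although several processes wait, no cycle exists — each chain bottoms out at a free runner.
One completion order for the rest: T_g, T_d, T_f, T_c, T_b, T_i.
Walking it through:
  run T_g (it waits on nothing); releases res-17 and res-3
  run T_d (all its waits — res-17 — are resolved); releases res-8 and res-18
  run T_f (all its waits — res-8 — are resolved); releases res-15 and res-2
  run T_c (all its waits — res-3, res-18 and res-2 — are resolved); releases res-6 and res-13
  run T_b (all its waits — res-6 and res-13 — are resolved); releases res-10
  run T_i (all its waits — res-2 — are resolved); releases res-11


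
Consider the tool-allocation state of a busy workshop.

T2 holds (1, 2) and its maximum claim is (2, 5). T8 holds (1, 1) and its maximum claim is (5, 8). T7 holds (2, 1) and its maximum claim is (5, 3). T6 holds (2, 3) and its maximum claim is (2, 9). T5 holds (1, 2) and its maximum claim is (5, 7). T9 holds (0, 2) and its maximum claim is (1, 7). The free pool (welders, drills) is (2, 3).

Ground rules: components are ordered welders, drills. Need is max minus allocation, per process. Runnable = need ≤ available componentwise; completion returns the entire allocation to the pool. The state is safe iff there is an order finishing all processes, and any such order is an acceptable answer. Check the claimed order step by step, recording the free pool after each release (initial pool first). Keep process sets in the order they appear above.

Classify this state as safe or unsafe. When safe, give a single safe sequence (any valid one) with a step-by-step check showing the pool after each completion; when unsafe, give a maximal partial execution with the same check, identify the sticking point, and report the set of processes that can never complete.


SAFE. One safe sequence: T2, T7, T5, T9, T6, T8.
Key observation: the first exact fit in this order is T2 — it needs (1, 3) with (2, 3) free, meeting a requested resource to the last unit.
Step-by-step check:
  pool = (2, 3)
  T2: need (1, 3) fits (2, 3); releases (1, 2), pool now (3, 5)
  T7: need (3, 2) fits (3, 5); releases (2, 1), pool now (5, 6)
  T5: need (4, 5) fits (5, 6); releases (1, 2), pool now (6, 8)
  T9: need (1, 5) fits (6, 8); releases (0, 2), pool now (6, 10)
  T6: need (0, 6) fits (6, 10); releases (2, 3), pool now (8, 13)
  T8: need (4, 7) fits (8, 13); releases (1, 1), pool now (9, 14)


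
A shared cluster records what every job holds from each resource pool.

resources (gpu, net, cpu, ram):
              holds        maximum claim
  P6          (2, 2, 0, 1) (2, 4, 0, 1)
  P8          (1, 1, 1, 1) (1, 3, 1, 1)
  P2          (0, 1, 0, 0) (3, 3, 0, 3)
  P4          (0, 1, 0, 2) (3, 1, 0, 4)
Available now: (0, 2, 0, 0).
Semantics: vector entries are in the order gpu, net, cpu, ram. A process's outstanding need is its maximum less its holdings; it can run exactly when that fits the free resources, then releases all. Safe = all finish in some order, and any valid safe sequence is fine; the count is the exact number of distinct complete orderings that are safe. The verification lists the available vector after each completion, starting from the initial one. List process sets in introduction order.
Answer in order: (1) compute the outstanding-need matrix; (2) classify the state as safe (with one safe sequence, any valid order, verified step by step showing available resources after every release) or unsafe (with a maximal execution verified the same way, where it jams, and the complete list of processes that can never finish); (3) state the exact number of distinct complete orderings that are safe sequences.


(1) Need matrix, components ordered gpu, net, cpu, ram:
  P6: (0, 2, 0, 0)
  P8: (0, 2, 0, 0)
  P2: (3, 2, 0, 3)
  P4: (3, 0, 0, 2)
(2) The state is SAFE; one workable sequence: P6, P8, P4, P2.
Key observation: P6 marks the first exact bind of the order: its need (0, 2, 0, 0) fits the free (0, 2, 0, 0) with zero slack on a requested resource.
Walking it through:
  pool = (0, 2, 0, 0)
  run P6 (needs (0, 2, 0, 0), free (0, 2, 0, 0)); after release of (2, 2, 0, 1) the pool is (2, 4, 0, 1)
  run P8 (needs (0, 2, 0, 0), free (2, 4, 0, 1)); after release of (1, 1, 1, 1) the pool is (3, 5, 1, 2)
  run P4 (needs (3, 0, 0, 2), free (3, 5, 1, 2)); after release of (0, 1, 0, 2) the pool is (3, 6, 1, 4)
  run P2 (needs (3, 2, 0, 3), free (3, 6, 1, 4)); after release of (0, 1, 0, 0) the pool is (3, 7, 1, 4)
(3) Exactly 2 of the possible complete orderings are safe sequences.


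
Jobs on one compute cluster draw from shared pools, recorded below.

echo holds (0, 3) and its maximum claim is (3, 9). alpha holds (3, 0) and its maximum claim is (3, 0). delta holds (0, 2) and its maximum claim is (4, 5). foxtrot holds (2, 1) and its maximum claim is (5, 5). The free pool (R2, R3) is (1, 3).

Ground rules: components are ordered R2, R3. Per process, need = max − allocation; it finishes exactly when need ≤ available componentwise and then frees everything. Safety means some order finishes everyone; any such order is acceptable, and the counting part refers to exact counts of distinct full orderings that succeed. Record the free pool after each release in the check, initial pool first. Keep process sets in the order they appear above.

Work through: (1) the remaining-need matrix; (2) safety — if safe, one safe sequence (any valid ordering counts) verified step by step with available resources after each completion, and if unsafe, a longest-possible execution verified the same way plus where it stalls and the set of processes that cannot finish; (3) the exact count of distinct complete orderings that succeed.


(1) Need matrix, components ordered R2, R3:
  echo: (3, 6)
  alpha: (0, 0)
  delta: (4, 3)
  foxtrot: (3, 4)
(2) SAFE, for example via the order alpha, delta, foxtrot, echo.
Key observation: delta marks the first exact bind of the order: its need (4, 3) fits the free (4, 3) with zero slack on a requested resource.
Verifying each step:
  pool = (1, 3)
  run alpha (needs (0, 0), free (1, 3)); after release of (3, 0) the pool is (4, 3)
  run delta (needs (4, 3), free (4, 3)); after release of (0, 2) the pool is (4, 5)
  run foxtrot (needs (3, 4), free (4, 5)); after release of (2, 1) the pool is (6, 6)
  run echo (needs (3, 6), free (6, 6)); after release of (0, 3) the pool is (6, 9)
(3) Precisely 1 of the possible complete orderings is a safe sequence.


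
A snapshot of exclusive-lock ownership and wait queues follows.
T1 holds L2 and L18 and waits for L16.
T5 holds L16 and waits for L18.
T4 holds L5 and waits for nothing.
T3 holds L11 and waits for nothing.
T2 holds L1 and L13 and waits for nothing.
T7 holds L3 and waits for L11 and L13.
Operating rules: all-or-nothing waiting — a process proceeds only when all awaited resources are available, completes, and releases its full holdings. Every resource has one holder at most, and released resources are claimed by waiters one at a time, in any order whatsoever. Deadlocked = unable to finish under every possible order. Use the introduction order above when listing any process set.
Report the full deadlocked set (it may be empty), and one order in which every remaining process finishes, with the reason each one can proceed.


Deadlocked set: T1 and T5.
Key observation: nobody on the ring T1 -> T5 -> T1 can start until another member finishes, which never happens; no other process is dragged down with it.
The rest can finish in the order T2, T3, T4, T7.
Step-by-step check:
  T2: no waits; runs immediately, freeing L1 and L13
  T3: no waits; runs immediately, freeing L11
  T4: no waits; runs immediately, freeing L5
  run T7 (all its waits — L11 and L13 — are resolved); releases L3


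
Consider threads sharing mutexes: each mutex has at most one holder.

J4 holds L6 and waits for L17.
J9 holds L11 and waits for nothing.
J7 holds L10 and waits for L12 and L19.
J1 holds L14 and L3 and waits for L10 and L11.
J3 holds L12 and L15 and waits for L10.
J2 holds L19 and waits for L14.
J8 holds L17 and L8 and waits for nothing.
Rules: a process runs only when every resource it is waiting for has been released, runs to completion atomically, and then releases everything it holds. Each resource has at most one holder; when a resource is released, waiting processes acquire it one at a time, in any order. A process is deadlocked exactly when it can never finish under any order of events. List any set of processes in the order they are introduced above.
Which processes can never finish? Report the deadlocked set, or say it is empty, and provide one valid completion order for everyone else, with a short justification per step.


Deadlocked set: J7, J1, J3 and J2.
Key observation: the knot is the closed ring of waits J7 -> J3 -> J7; J1 and J2 are caught in further circular waits.
One completion order for the rest: J8, J4, J9.
Verifying each step:
  J8 waits on nothing -> runs at once and releases L17 and L8
  J4 waits on L17 — all released -> runs and releases L6
  J9 waits on nothing -> runs at once and releases L11


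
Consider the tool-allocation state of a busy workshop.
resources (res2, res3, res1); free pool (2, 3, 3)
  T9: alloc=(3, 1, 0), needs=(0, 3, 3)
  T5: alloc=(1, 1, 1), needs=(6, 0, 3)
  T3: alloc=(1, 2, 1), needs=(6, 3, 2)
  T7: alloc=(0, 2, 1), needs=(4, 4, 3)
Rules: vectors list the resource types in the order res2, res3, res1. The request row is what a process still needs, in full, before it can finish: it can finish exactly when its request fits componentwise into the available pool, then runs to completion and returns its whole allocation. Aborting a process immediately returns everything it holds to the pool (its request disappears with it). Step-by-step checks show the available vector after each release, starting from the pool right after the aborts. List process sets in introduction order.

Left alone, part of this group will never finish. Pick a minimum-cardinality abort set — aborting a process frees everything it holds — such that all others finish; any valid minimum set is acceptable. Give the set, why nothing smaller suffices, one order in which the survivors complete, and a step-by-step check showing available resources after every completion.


The answer: abort T5.
Key observation: the deadlocked T3 becomes finishable only because T5 released (1, 1, 1); it completes at step 3 below.
Why nothing smaller works: aborting no one leaves the state deadlocked as given.
One survivor order: T9, T7, T3. Verifying each step (post-abort pool first):
  pool = (3, 4, 4)
  T9: need (0, 3, 3) fits (3, 4, 4); releases (3, 1, 0), pool now (6, 5, 4)
  T7: need (4, 4, 3) fits (6, 5, 4); releases (0, 2, 1), pool now (6, 7, 5)
  T3: need (6, 3, 2) fits (6, 7, 5); releases (1, 2, 1), pool now (7, 9, 6)
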